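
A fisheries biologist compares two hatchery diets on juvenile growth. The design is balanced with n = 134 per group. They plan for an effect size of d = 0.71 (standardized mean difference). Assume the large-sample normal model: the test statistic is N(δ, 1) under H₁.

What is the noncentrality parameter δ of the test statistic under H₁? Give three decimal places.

δ ≈ 5.812

δ = d·√(n/2) = 0.71 × √(134/2) = 5.8116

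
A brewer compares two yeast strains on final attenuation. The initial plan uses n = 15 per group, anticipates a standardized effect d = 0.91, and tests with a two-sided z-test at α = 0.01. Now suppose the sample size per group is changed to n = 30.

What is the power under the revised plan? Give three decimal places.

With n = 30 per group: δ = d·√(n/2) = 0.91 × √(30/2) = 3.5244. Critical value z_{0.005} = 2.576.
Revised power = Φ(δ − 2.576) + Φ(−δ − 2.576) = Φ(0.949) + Φ(-6.100) = 0.8286 + 0.0000 = 0.8286.

Power ≈ 0.829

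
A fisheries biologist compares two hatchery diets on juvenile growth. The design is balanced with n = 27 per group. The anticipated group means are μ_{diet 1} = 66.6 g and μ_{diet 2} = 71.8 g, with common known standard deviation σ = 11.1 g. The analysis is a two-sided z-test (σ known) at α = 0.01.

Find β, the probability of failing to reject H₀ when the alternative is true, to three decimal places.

β ≈ 0.804

Standardized effect: d = |μ_{diet 1} − μ_{diet 2}| / σ = |66.6 − 71.8| / 11.1 = 0.4685
Noncentrality parameter: δ = d·√(n/2) = 0.4685 × √(27/2) = 1.7213
Two-sided α = 0.01 → critical value z_{0.005} = 2.576.
Power = Φ(δ − 2.576) + Φ(−δ − 2.576) = Φ(-0.855) + Φ(-4.297) = 0.1964 + 0.0000 = 0.1964.
Type II error: β = 1 − power = 1 − 0.1964 = 0.8036.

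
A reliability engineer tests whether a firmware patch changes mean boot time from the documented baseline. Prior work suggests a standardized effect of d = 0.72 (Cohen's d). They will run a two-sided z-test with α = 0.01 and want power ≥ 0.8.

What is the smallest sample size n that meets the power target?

For power 0.8 need Φ(δ − z_{0.005}) = 0.8, so δ = z_{0.005} + z_{0.20} = 2.576 + 0.842 = 3.417.
(The Φ(−δ − z_{α/2}) term is vanishingly small for δ > 0 and is dropped in the standard sample-size formula.)
δ = d·√n ⇒ n = (δ/d)² = (3.417 / 0.72)² = 22.53.
Round up to the next whole unit.

n = 23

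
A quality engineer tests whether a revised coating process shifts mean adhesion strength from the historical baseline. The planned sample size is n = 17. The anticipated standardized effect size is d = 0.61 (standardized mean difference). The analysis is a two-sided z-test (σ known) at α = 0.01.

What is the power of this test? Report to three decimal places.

Noncentrality parameter: δ = d·√n = 0.61 × √17 = 2.5151
Two-sided α = 0.01 → critical value z_{0.005} = 2.576.
Power = Φ(δ − 2.576) + Φ(−δ − 2.576) = Φ(-0.061) + Φ(-5.091) = 0.4758 + 0.0000 = 0.4758.

Power ≈ 0.476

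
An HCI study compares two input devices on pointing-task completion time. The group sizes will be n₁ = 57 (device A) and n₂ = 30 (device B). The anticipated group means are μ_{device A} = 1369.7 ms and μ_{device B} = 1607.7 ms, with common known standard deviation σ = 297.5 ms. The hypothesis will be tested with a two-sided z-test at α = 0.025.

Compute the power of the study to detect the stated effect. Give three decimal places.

Power ≈ 0.904

Standardized effect: d = |μ_{device A} − μ_{device B}| / σ = |1369.7 − 1607.7| / 297.5 = 0.8000
Noncentrality parameter: δ = d / √(1/n₁ + 1/n₂) = 0.8000 / √(1/57 + 1/30) = 3.5467
Critical value for a two-sided test at α = 0.025: z_{α/2} = 2.241.
Power = Φ(δ − 2.241) + Φ(−δ − 2.241) = Φ(1.305) + Φ(-5.788) = 0.9041 + 0.0000 = 0.9041.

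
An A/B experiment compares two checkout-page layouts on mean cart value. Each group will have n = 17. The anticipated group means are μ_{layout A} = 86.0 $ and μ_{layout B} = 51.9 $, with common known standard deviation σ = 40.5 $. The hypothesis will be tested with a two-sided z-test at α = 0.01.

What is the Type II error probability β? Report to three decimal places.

Standardized effect: d = |μ_{layout A} − μ_{layout B}| / σ = |86.0 − 51.9| / 40.5 = 0.8420
Noncentrality parameter: δ = d·√(n/2) = 0.8420 × √(17/2) = 2.4548
Two-sided α = 0.01 → critical value z_{0.005} = 2.576.
Power = Φ(δ − 2.576) + Φ(−δ − 2.576) = Φ(-0.121) + Φ(-5.031) = 0.4518 + 0.0000 = 0.4518.
Type II error: β = 1 − power = 1 − 0.4518 = 0.5482.

β ≈ 0.548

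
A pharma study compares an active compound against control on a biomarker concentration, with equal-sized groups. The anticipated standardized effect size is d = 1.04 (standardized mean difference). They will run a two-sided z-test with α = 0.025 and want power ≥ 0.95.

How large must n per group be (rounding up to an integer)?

For power 0.95 need Φ(δ − z_{0.0125}) = 0.95, so δ = z_{0.0125} + z_{0.05} = 2.241 + 1.645 = 3.886.
(The Φ(−δ − z_{α/2}) term is vanishingly small for δ > 0 and is dropped in the standard sample-size formula.)
δ = d·√(n/2) ⇒ n = 2(δ/d)² = 2 × (3.886 / 1.04)² = 27.93.
Rounding up, n = 28 per group.

n = 28 per group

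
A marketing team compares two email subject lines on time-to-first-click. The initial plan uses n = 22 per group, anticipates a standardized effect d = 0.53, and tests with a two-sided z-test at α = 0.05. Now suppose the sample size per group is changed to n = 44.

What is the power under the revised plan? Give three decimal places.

Power ≈ 0.701

With n = 44 per group: δ = d·√(n/2) = 0.53 × √(44/2) = 2.4859. Critical value z_{0.025} = 1.960.
Revised power = Φ(δ − 1.960) + Φ(−δ − 1.960) = Φ(0.526) + Φ(-4.446) = 0.7005 + 0.0000 = 0.7005.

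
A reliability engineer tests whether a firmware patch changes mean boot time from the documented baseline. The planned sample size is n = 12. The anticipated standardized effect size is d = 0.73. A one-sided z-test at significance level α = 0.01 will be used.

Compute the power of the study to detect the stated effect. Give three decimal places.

Power ≈ 0.580

Noncentrality parameter: δ = d·√n = 0.73 × √12 = 2.5288
Critical value for a one-sided test at α = 0.01: z_α = 2.326.
Power = P(Z > 2.326 − δ) = Φ(0.202) = 0.5802.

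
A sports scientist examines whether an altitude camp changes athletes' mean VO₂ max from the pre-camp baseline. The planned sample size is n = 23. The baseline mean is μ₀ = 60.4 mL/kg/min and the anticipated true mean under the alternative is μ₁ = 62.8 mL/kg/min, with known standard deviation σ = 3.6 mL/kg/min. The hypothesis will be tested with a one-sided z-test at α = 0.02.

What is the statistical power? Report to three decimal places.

Standardized effect: d = |μ₁ − μ₀| / σ = |62.8 − 60.4| / 3.6 = 0.6667
Noncentrality parameter: δ = d·√n = 0.6667 × √23 = 3.1972
One-sided α = 0.02 → critical value z_{0.02} = 2.054.
Power = P(Z > 2.054 − δ) = Φ(1.143) = 0.8736.

Power ≈ 0.874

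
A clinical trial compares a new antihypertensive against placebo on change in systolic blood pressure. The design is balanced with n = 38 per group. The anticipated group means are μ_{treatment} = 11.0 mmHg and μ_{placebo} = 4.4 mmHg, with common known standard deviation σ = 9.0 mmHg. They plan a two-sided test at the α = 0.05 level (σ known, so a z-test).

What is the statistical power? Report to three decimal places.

Standardized effect: d = |μ_{treatment} − μ_{placebo}| / σ = |11.0 − 4.4| / 9.0 = 0.7333
Noncentrality parameter: δ = d·√(n/2) = 0.7333 × √(38/2) = 3.1965
Critical value for a two-sided test at α = 0.05: z_{α/2} = 1.960.
Power = Φ(δ − 1.960) + Φ(−δ − 1.960) = Φ(1.237) + Φ(-5.156) = 0.8919 + 0.0000 = 0.8919.

Power ≈ 0.892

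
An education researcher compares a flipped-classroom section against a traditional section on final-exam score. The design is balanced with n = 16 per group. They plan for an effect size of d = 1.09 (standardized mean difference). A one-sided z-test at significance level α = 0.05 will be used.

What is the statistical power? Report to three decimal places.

Noncentrality parameter: δ = d·√(n/2) = 1.09 × √(16/2) = 3.0830
One-sided α = 0.05 → critical value z_{0.05} = 1.645.
Power = Φ(δ − 1.645) = Φ(1.438) = 0.9248.

Power ≈ 0.925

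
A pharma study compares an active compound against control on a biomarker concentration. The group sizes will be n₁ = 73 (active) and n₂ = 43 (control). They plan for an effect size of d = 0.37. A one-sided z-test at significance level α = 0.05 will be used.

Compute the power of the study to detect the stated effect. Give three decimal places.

Noncentrality parameter: δ = d / √(1/n₁ + 1/n₂) = 0.37 / √(1/73 + 1/43) = 1.9247
Critical value for a one-sided test at α = 0.05: z_α = 1.645.
Power = Φ(δ − 1.645) = Φ(0.280) = 0.6102.

Power ≈ 0.610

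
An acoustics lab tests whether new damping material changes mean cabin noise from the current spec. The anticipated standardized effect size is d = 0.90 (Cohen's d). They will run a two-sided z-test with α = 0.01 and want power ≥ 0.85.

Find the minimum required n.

n = 17

Set Φ(δ − 2.576) = 0.85; then δ − 2.576 = Φ⁻¹(0.85) = 1.036, giving δ = 3.612.
(For δ > 0 the lower-tail rejection region contributes negligibly to power, so the one-term inversion is standard.)
δ = d·√n ⇒ n = (δ/d)² = (3.612 / 0.90)² = 16.11.
Rounding up, n = 17.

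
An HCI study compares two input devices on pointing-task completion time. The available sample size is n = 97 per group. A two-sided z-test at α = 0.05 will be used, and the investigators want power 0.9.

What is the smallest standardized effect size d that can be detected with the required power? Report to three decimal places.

d ≈ 0.465

Need Φ(δ − 1.960) = 0.9, so δ = 1.960 + 1.282 = 3.242.
(The second rejection-region term Φ(−δ − z_{α/2}) is negligible and dropped.)
δ = d·√(n/2) ⇒ d = δ/√(n/2) = 3.242/√(97/2) = 0.4655.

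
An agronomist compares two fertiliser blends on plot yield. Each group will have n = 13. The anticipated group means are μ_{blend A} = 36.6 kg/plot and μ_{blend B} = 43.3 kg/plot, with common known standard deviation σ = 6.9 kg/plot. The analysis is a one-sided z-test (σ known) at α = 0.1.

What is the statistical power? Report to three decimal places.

Power ≈ 0.884

Standardized effect: d = |μ_{blend A} − μ_{blend B}| / σ = |36.6 − 43.3| / 6.9 = 0.9710
Noncentrality parameter: δ = d·√(n/2) = 0.9710 × √(13/2) = 2.4756
Critical value for a one-sided test at α = 0.1: z_α = 1.282.
Power = P(Z > 1.282 − δ) = Φ(1.194) = 0.8838.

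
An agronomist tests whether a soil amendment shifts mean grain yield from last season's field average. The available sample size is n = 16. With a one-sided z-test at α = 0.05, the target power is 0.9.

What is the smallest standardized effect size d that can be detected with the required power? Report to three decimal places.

d ≈ 0.732

Required noncentrality: δ = z_{0.05} + z_{0.10} = 1.645 + 1.282 = 2.926.
δ = d·√n ⇒ d = δ/√n = 2.926/√16 = 0.7316.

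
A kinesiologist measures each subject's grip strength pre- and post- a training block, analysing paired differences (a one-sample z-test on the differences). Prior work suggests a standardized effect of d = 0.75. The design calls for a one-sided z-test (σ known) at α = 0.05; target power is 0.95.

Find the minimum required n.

For power 0.95 need Φ(δ − z_{0.05}) = 0.95, so δ = z_{0.05} + z_{0.05} = 1.645 + 1.645 = 3.290.
δ = d·√n ⇒ n = (δ/d)² = (3.290 / 0.75)² = 19.24.
Rounding up, n = 20.

n = 20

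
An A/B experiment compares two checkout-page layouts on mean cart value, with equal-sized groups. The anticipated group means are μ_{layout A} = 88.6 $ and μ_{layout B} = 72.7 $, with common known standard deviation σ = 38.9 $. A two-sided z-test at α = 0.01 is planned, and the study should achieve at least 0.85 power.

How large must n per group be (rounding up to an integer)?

n = 157 per group

Standardized effect: d = |μ_{layout A} − μ_{layout B}| / σ = |88.6 − 72.7| / 38.9 = 0.4087
For power 0.85 need Φ(δ − z_{0.005}) = 0.85, so δ = z_{0.005} + z_{0.15} = 2.576 + 1.036 = 3.612.
(For δ > 0 the lower-tail rejection region contributes negligibly to power, so the one-term inversion is standard.)
δ = d·√(n/2) ⇒ n = 2(δ/d)² = 2 × (3.612 / 0.4087)² = 156.20.
Round up to the next whole unit.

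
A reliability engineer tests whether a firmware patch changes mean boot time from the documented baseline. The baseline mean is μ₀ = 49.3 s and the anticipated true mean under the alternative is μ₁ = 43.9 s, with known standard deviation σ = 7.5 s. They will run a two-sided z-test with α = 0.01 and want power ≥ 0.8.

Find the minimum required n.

n = 23

Standardized effect: d = |μ₁ − μ₀| / σ = |43.9 − 49.3| / 7.5 = 0.7200
For power 0.8 need Φ(δ − z_{0.005}) = 0.8, so δ = z_{0.005} + z_{0.20} = 2.576 + 0.842 = 3.417.
(For δ > 0 the lower-tail rejection region contributes negligibly to power, so the one-term inversion is standard.)
δ = d·√n ⇒ n = (δ/d)² = (3.417 / 0.7200)² = 22.53.
Rounding up, n = 23.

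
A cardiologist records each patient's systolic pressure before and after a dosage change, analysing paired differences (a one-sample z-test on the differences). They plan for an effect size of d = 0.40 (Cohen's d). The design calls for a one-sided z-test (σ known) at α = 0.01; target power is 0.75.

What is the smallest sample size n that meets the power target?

Set Φ(δ − 2.326) = 0.75; then δ − 2.326 = Φ⁻¹(0.75) = 0.674, giving δ = 3.001.
δ = d·√n ⇒ n = (δ/d)² = (3.001 / 0.40)² = 56.28.
Round up to the next whole unit.

n = 57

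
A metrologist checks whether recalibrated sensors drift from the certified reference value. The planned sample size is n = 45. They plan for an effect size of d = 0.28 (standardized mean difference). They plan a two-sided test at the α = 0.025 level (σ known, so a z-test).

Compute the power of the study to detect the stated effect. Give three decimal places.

Noncentrality parameter: λ = d·√n = 0.28 × √45 = 1.8783
Critical value for a two-sided test at α = 0.025: z_{α/2} = 2.241.
Power = Φ(λ − 2.241) + Φ(−λ − 2.241) = Φ(-0.363) + Φ(-4.120) = 0.3583 + 0.0000 = 0.3583.

Power ≈ 0.358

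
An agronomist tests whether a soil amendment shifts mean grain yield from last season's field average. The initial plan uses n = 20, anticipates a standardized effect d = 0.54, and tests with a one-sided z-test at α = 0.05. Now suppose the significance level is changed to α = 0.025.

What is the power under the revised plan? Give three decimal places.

δ = d·√n = 0.54 × √20 = 2.4150 (unchanged). New critical value: z_{0.025} = 1.960.
Revised power = Φ(δ − 1.960) = Φ(0.455) = 0.6754.

Power ≈ 0.675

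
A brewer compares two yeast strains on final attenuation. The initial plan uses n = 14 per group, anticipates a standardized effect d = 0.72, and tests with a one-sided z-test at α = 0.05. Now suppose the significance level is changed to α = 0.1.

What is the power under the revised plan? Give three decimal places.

Power ≈ 0.733

δ = d·√(n/2) = 0.72 × √(14/2) = 1.9049 (unchanged). New critical value: z_{0.1} = 1.282.
Revised power = P(Z > 1.282 − δ) = Φ(0.623) = 0.7335.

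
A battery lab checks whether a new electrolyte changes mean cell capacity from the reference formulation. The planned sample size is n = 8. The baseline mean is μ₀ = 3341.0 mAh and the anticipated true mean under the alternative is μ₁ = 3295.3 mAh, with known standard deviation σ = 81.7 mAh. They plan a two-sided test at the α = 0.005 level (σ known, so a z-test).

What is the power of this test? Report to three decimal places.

Power ≈ 0.110

Standardized effect: d = |μ₁ − μ₀| / σ = |3295.3 − 3341.0| / 81.7 = 0.5594
Noncentrality parameter: λ = d·√n = 0.5594 × √8 = 1.5821
Two-sided α = 0.005 → critical value z_{0.0025} = 2.807.
Power = Φ(λ − 2.807) + Φ(−λ − 2.807) = Φ(-1.225) + Φ(-4.389) = 0.1103 + 0.0000 = 0.1103.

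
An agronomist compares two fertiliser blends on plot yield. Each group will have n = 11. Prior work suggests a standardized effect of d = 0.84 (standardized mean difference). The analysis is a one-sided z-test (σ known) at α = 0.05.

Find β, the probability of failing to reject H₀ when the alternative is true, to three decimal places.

β ≈ 0.373

Noncentrality parameter: δ = d·√(n/2) = 0.84 × √(11/2) = 1.9700
Critical value for a one-sided test at α = 0.05: z_α = 1.645.
Power = P(Z > 1.645 − δ) = Φ(0.325) = 0.6275.
Type II error: β = 1 − power = 1 − 0.6275 = 0.3725.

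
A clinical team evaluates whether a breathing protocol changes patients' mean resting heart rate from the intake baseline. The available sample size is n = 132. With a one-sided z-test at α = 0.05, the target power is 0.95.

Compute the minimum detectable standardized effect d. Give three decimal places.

Need Φ(δ − 1.645) = 0.95, so δ = 1.645 + 1.645 = 3.290.
δ = d·√n ⇒ d = δ/√n = 3.290/√132 = 0.2863.

d ≈ 0.286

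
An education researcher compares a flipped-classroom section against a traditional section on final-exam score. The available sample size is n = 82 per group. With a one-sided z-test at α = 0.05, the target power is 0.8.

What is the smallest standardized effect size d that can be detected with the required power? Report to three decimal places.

Required noncentrality: δ = z_{0.05} + z_{0.20} = 1.645 + 0.842 = 2.486.
δ = d·√(n/2) ⇒ d = δ/√(n/2) = 2.486/√(82/2) = 0.3883.

d ≈ 0.388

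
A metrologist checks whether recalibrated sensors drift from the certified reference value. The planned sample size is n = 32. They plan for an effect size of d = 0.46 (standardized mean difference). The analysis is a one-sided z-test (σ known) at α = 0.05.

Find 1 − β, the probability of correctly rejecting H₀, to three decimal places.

Noncentrality parameter: λ = d·√n = 0.46 × √32 = 2.6022
One-sided α = 0.05 → critical value z_{0.05} = 1.645.
Power = Φ(λ − 1.645) = Φ(0.957) = 0.8308.

Power ≈ 0.831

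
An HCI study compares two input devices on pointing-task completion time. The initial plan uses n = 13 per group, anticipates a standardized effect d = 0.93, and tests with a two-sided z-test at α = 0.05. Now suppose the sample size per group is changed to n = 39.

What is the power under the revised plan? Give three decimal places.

Power ≈ 0.984

With n = 39 per group: δ = d·√(n/2) = 0.93 × √(39/2) = 4.1068. Critical value z_{0.025} = 1.960.
Revised power = Φ(δ − 1.960) + Φ(−δ − 1.960) = Φ(2.147) + Φ(-6.067) = 0.9841 + 0.0000 = 0.9841.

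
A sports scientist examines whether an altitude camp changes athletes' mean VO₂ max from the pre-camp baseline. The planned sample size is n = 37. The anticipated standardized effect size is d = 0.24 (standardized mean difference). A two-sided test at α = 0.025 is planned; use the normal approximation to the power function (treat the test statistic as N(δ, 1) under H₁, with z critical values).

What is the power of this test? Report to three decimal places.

Noncentrality parameter: λ = d·√n = 0.24 × √37 = 1.4599
Critical value for a two-sided test at α = 0.025: z_{α/2} = 2.241.
Power = Φ(λ − 2.241) + Φ(−λ − 2.241) = Φ(-0.782) + Φ(-3.701) = 0.2172 + 0.0001 = 0.2173.

Power ≈ 0.217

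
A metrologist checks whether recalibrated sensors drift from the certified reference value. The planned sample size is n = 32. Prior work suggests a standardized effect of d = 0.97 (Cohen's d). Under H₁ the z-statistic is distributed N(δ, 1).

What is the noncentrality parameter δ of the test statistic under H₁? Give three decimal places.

δ = d·√n = 0.97 × √32 = 5.4871

δ ≈ 5.487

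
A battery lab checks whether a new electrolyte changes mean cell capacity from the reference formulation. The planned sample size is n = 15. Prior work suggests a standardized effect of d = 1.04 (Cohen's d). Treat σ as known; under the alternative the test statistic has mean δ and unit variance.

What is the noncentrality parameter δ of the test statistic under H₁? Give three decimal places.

δ ≈ 4.028

δ = d·√n = 1.04 × √15 = 4.0279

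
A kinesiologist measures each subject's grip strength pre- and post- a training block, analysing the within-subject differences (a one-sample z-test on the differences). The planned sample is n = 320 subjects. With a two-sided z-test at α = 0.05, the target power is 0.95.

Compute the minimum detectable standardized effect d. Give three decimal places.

d ≈ 0.202

Need Φ(δ − 1.960) = 0.95, so δ = 1.960 + 1.645 = 3.605.
(The second rejection-region term Φ(−δ − z_{α/2}) is negligible and dropped.)
δ = d·√n ⇒ d = δ/√n = 3.605/√320 = 0.2015.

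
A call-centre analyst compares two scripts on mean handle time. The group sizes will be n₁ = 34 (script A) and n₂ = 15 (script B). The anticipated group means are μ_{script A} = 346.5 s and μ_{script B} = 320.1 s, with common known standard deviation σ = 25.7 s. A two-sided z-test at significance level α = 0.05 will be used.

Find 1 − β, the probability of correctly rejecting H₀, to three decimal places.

Power ≈ 0.912

Standardized effect: d = |μ_{script A} − μ_{script B}| / σ = |346.5 − 320.1| / 25.7 = 1.0272
Noncentrality parameter: δ = d / √(1/n₁ + 1/n₂) = 1.0272 / √(1/34 + 1/15) = 3.3140
Critical value for a two-sided test at α = 0.05: z_{α/2} = 1.960.
Power = Φ(δ − 1.960) + Φ(−δ − 1.960) = Φ(1.354) + Φ(-5.274) = 0.9121 + 0.0000 = 0.9121.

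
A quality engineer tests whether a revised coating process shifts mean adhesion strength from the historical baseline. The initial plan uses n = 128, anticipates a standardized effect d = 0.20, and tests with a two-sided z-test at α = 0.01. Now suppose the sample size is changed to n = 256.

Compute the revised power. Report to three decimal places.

With n = 256: δ = d·√n = 0.20 × √256 = 3.2000. Critical value z_{0.005} = 2.576.
Revised power = Φ(δ − 2.576) + Φ(−δ − 2.576) = Φ(0.624) + Φ(-5.776) = 0.7337 + 0.0000 = 0.7337.

Power ≈ 0.734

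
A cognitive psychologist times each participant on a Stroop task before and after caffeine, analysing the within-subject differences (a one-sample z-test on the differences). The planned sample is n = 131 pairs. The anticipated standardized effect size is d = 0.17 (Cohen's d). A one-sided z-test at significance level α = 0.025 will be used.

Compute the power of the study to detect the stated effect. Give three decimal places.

Power ≈ 0.494

Noncentrality parameter: δ = d·√n = 0.17 × √131 = 1.9457
One-sided α = 0.025 → critical value z_{0.025} = 1.960.
Power = Φ(δ − 1.960) = Φ(-0.014) = 0.4943.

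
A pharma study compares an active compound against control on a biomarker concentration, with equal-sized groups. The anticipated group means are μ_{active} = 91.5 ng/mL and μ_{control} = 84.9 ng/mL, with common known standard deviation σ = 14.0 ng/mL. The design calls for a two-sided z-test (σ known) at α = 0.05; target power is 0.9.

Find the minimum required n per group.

Standardized effect: d = |μ_{active} − μ_{control}| / σ = |91.5 − 84.9| / 14.0 = 0.4714
For power 0.9 need Φ(δ − z_{0.025}) = 0.9, so δ = z_{0.025} + z_{0.10} = 1.960 + 1.282 = 3.242.
(For δ > 0 the lower-tail rejection region contributes negligibly to power, so the one-term inversion is standard.)
δ = d·√(n/2) ⇒ n = 2(δ/d)² = 2 × (3.242 / 0.4714)² = 94.56.
Round up to the next whole unit.

n = 95 per group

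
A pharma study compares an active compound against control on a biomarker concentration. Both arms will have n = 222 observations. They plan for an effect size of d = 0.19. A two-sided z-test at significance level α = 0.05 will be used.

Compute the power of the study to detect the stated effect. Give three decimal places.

Noncentrality parameter: λ = d·√(n/2) = 0.19 × √(222/2) = 2.0018
Two-sided α = 0.05 → critical value z_{0.025} = 1.960.
Power = Φ(λ − 1.960) + Φ(−λ − 1.960) = Φ(0.042) + Φ(-3.962) = 0.5167 + 0.0000 = 0.5167.

Power ≈ 0.517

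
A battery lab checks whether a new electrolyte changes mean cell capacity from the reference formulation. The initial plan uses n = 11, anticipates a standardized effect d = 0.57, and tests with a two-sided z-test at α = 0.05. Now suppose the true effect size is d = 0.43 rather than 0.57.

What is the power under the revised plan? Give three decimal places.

Power ≈ 0.297

With d = 0.43: δ = d·√n = 0.43 × √11 = 1.4261. Critical value z_{0.025} = 1.960.
Revised power = Φ(δ − 1.960) + Φ(−δ − 1.960) = Φ(-0.534) + Φ(-3.386) = 0.2967 + 0.0004 = 0.2971.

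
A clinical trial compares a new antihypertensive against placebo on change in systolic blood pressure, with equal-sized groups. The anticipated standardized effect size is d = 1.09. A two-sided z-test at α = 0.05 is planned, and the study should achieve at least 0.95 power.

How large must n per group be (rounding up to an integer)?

n = 22 per group

Set Φ(δ − 1.960) = 0.95; then δ − 1.960 = Φ⁻¹(0.95) = 1.645, giving δ = 3.605.
(The Φ(−δ − z_{α/2}) term is vanishingly small for δ > 0 and is dropped in the standard sample-size formula.)
δ = d·√(n/2) ⇒ n = 2(δ/d)² = 2 × (3.605 / 1.09)² = 21.87.
Rounding up, n = 22 per group.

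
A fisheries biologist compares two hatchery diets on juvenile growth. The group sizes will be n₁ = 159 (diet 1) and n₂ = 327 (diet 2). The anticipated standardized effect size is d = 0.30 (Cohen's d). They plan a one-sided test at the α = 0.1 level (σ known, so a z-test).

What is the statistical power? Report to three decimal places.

Noncentrality parameter: δ = d / √(1/n₁ + 1/n₂) = 0.30 / √(1/159 + 1/327) = 3.1030
Critical value for a one-sided test at α = 0.1: z_α = 1.282.
Power = P(Z > 1.282 − δ) = Φ(1.821) = 0.9657.

Power ≈ 0.966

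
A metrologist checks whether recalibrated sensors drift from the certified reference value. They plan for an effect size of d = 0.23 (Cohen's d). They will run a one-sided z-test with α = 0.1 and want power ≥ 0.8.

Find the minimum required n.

n = 86

For power 0.8 need Φ(δ − z_{0.1}) = 0.8, so δ = z_{0.1} + z_{0.20} = 1.282 + 0.842 = 2.123.
δ = d·√n ⇒ n = (δ/d)² = (2.123 / 0.23)² = 85.21.
Round up to the next whole unit.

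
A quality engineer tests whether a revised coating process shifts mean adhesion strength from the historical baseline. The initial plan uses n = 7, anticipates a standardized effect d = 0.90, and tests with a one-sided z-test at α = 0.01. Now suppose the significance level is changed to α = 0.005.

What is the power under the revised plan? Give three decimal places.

δ = d·√n = 0.90 × √7 = 2.3812 (unchanged). New critical value: z_{0.005} = 2.576.
Revised power = P(Z > 2.576 − δ) = Φ(-0.195) = 0.4228.

Power ≈ 0.423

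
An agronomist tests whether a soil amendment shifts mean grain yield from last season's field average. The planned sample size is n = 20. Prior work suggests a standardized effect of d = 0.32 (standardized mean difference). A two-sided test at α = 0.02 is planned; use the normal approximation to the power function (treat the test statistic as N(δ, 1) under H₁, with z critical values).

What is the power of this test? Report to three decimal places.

Power ≈ 0.185

Noncentrality parameter: δ = d·√n = 0.32 × √20 = 1.4311
Two-sided α = 0.02 → critical value z_{0.01} = 2.326.
Power = Φ(δ − 2.326) + Φ(−δ − 2.326) = Φ(-0.895) + Φ(-3.757) = 0.1853 + 0.0001 = 0.1854.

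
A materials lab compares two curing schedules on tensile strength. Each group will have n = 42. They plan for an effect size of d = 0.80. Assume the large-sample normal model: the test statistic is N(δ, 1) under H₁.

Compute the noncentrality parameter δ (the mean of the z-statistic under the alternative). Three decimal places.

δ = d·√(n/2) = 0.80 × √(42/2) = 3.6661

δ ≈ 3.666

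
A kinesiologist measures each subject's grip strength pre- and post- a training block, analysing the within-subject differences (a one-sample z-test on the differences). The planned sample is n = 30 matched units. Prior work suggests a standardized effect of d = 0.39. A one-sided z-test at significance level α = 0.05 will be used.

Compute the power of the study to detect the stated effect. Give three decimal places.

Power ≈ 0.688

Noncentrality parameter: δ = d·√n = 0.39 × √30 = 2.1361
One-sided α = 0.05 → critical value z_{0.05} = 1.645.
Power = P(Z > 1.645 − δ) = Φ(0.491) = 0.6884.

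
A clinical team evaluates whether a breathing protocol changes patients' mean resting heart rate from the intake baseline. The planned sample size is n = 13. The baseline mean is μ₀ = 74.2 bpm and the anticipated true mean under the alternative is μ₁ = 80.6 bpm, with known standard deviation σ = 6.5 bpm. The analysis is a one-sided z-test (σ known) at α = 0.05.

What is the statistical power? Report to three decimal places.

Power ≈ 0.972

Standardized effect: d = |μ₁ − μ₀| / σ = |80.6 − 74.2| / 6.5 = 0.9846
Noncentrality parameter: δ = d·√n = 0.9846 × √13 = 3.5501
One-sided α = 0.05 → critical value z_{0.05} = 1.645.
Power = P(Z > 1.645 − δ) = Φ(1.905) = 0.9716.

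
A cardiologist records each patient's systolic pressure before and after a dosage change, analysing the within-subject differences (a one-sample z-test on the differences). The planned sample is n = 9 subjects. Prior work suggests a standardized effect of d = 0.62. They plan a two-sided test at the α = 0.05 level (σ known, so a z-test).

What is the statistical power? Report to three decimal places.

Power ≈ 0.460

Noncentrality parameter: δ = d·√n = 0.62 × √9 = 1.8600
Critical value for a two-sided test at α = 0.05: z_{α/2} = 1.960.
Power = Φ(δ − 1.960) + Φ(−δ − 1.960) = Φ(-0.100) + Φ(-3.820) = 0.4602 + 0.0001 = 0.4603.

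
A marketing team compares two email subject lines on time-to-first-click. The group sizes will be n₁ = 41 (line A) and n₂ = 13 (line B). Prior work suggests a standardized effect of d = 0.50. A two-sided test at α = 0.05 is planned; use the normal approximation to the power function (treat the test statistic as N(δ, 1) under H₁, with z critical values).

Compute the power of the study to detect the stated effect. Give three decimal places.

Power ≈ 0.349

Noncentrality parameter: δ = d / √(1/n₁ + 1/n₂) = 0.50 / √(1/41 + 1/13) = 1.5709
Two-sided α = 0.05 → critical value z_{0.025} = 1.960.
Power = Φ(δ − 1.960) + Φ(−δ − 1.960) = Φ(-0.389) + Φ(-3.531) = 0.3486 + 0.0002 = 0.3488.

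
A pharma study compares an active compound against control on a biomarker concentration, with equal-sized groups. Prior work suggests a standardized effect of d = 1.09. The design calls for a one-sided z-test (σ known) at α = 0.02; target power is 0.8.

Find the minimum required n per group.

Set Φ(δ − 2.054) = 0.8; then δ − 2.054 = Φ⁻¹(0.8) = 0.842, giving δ = 2.895.
δ = d·√(n/2) ⇒ n = 2(δ/d)² = 2 × (2.895 / 1.09)² = 14.11.
Round up to the next whole unit.

n = 15 per group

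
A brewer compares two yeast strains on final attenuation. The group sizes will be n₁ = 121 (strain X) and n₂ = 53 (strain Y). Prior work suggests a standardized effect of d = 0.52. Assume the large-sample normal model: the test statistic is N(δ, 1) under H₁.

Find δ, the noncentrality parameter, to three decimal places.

The noncentrality parameter scales effect size by the design's sample-size factor: δ = d / √(1/n₁ + 1/n₂) = 0.52 / √(1/121 + 1/53) = 3.1569

δ ≈ 3.157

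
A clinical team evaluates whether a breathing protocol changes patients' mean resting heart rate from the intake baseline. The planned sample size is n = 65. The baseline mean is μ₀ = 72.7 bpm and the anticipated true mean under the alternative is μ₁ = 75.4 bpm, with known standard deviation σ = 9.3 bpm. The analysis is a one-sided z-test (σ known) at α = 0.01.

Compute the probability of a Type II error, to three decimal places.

β ≈ 0.494

Standardized effect: d = |μ₁ − μ₀| / σ = |75.4 − 72.7| / 9.3 = 0.2903
Noncentrality parameter: δ = d·√n = 0.2903 × √65 = 2.3407
One-sided α = 0.01 → critical value z_{0.01} = 2.326.
Power = Φ(δ − 2.326) = Φ(0.014) = 0.5057.
Type II error: β = 1 − power = 1 − 0.5057 = 0.4943.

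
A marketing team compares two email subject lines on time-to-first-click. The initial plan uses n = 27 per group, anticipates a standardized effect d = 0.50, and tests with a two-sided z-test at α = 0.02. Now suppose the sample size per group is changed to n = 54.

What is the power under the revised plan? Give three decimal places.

Power ≈ 0.607

With n = 54 per group: δ = d·√(n/2) = 0.50 × √(54/2) = 2.5981. Critical value z_{0.01} = 2.326.
Revised power = Φ(δ − 2.326) + Φ(−δ − 2.326) = Φ(0.272) + Φ(-4.924) = 0.6071 + 0.0000 = 0.6071.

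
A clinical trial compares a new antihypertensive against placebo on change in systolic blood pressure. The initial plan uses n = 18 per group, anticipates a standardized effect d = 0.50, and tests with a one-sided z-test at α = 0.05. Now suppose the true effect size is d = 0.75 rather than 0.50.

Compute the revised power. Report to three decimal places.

Power ≈ 0.727

With d = 0.75: δ = d·√(n/2) = 0.75 × √(18/2) = 2.2500. Critical value z_{0.05} = 1.645.
Revised power = Φ(δ − 1.645) = Φ(0.605) = 0.7275.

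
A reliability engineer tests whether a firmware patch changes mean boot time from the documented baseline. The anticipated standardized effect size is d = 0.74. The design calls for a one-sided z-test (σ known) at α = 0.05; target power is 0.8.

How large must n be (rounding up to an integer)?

For power 0.8 need Φ(δ − z_{0.05}) = 0.8, so δ = z_{0.05} + z_{0.20} = 1.645 + 0.842 = 2.486.
δ = d·√n ⇒ n = (δ/d)² = (2.486 / 0.74)² = 11.29.
Round up to the next whole unit.

n = 12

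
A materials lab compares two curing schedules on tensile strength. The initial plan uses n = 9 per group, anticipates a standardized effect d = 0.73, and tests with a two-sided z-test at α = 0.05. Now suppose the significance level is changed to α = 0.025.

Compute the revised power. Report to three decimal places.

δ = d·√(n/2) = 0.73 × √(9/2) = 1.5486 (unchanged). New critical value: z_{0.0125} = 2.241.
Revised power = Φ(δ − 2.241) + Φ(−δ − 2.241) = Φ(-0.693) + Φ(-3.790) = 0.2442 + 0.0001 = 0.2443.

Power ≈ 0.244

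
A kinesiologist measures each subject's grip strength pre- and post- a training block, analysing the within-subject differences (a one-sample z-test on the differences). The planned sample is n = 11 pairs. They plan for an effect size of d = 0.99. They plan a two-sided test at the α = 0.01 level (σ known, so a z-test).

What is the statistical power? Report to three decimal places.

Power ≈ 0.760

Noncentrality parameter: λ = d·√n = 0.99 × √11 = 3.2835
Two-sided α = 0.01 → critical value z_{0.005} = 2.576.
Power = Φ(λ − 2.576) + Φ(−λ − 2.576) = Φ(0.708) + Φ(-5.859) = 0.7604 + 0.0000 = 0.7604.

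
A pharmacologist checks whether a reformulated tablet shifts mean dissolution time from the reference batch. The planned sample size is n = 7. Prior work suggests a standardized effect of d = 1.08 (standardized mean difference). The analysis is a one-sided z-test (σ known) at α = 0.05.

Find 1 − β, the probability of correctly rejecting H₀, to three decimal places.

Power ≈ 0.887

Noncentrality parameter: δ = d·√n = 1.08 × √7 = 2.8574
One-sided α = 0.05 → critical value z_{0.05} = 1.645.
Power = Φ(δ − 1.645) = Φ(1.213) = 0.8874.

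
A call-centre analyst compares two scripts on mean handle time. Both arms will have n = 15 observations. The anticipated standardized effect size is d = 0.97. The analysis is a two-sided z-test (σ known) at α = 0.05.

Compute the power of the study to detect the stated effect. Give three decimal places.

Power ≈ 0.757

Noncentrality parameter: δ = d·√(n/2) = 0.97 × √(15/2) = 2.6565
Critical value for a two-sided test at α = 0.05: z_{α/2} = 1.960.
Power = Φ(δ − 1.960) + Φ(−δ − 1.960) = Φ(0.696) + Φ(-4.616) = 0.7569 + 0.0000 = 0.7569.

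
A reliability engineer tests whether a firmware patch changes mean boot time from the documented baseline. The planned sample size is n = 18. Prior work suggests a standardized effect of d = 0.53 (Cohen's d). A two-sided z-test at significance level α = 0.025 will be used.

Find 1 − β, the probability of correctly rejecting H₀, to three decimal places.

Power ≈ 0.503

Noncentrality parameter: λ = d·√n = 0.53 × √18 = 2.2486
Two-sided α = 0.025 → critical value z_{0.0125} = 2.241.
Power = Φ(λ − 2.241) + Φ(−λ − 2.241) = Φ(0.007) + Φ(-4.490) = 0.5029 + 0.0000 = 0.5029.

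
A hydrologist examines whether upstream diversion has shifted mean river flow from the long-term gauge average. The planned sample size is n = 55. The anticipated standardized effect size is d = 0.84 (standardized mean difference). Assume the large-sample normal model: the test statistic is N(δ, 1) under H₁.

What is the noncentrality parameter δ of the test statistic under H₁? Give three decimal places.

δ = d·√n = 0.84 × √55 = 6.2296

δ ≈ 6.230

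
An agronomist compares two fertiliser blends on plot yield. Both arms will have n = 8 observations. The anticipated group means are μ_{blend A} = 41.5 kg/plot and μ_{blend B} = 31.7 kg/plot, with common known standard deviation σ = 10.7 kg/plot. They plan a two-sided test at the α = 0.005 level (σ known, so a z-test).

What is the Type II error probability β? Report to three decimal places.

β ≈ 0.835

Standardized effect: d = |μ_{blend A} − μ_{blend B}| / σ = |41.5 − 31.7| / 10.7 = 0.9159
Noncentrality parameter: δ = d·√(n/2) = 0.9159 × √(8/2) = 1.8318
Two-sided α = 0.005 → critical value z_{0.0025} = 2.807.
Power = Φ(δ − 2.807) + Φ(−δ − 2.807) = Φ(-0.975) + Φ(-4.639) = 0.1647 + 0.0000 = 0.1647.
Type II error: β = 1 − power = 1 − 0.1647 = 0.8353.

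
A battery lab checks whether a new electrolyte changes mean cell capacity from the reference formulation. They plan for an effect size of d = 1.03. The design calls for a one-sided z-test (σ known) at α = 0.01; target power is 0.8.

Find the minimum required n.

n = 10

For power 0.8 need Φ(δ − z_{0.01}) = 0.8, so δ = z_{0.01} + z_{0.20} = 2.326 + 0.842 = 3.168.
δ = d·√n ⇒ n = (δ/d)² = (3.168 / 1.03)² = 9.46.
Round up to the next whole unit.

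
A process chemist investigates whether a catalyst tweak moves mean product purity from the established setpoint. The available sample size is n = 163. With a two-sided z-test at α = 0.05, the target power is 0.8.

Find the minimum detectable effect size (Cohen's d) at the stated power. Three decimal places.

Required noncentrality: δ = z_{0.025} + z_{0.20} = 1.960 + 0.842 = 2.802.
(Lower-tail contribution to power is negligible for δ > 0.)
δ = d·√n ⇒ d = δ/√n = 2.802/√163 = 0.2194.

d ≈ 0.219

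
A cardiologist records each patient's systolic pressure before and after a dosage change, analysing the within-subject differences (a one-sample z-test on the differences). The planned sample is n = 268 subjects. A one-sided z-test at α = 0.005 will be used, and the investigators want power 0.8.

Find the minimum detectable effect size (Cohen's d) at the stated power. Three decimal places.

d ≈ 0.209

Required noncentrality: δ = z_{0.005} + z_{0.20} = 2.576 + 0.842 = 3.417.
δ = d·√n ⇒ d = δ/√n = 3.417/√268 = 0.2088.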